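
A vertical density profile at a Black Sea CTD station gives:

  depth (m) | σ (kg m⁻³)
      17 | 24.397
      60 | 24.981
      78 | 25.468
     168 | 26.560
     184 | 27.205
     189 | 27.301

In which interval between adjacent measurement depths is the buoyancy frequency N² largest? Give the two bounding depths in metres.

Compute the density gradient over each adjacent pair:
  17–60 m: Δρ/Δz = 0.584/43 = 0.014 kg m⁻⁴
  60–78 m: Δρ/Δz = 0.487/18 = 0.027 kg m⁻⁴
  78–168 m: Δρ/Δz = 1.092/90 = 0.012 kg m⁻⁴
  168–184 m: Δρ/Δz = 0.645/16 = 0.040 kg m⁻⁴
  184–189 m: Δρ/Δz = 0.096/5 = 0.019 kg m⁻⁴
The largest gradient is in the 168–184 m interval — the pycnocline.

168–184 m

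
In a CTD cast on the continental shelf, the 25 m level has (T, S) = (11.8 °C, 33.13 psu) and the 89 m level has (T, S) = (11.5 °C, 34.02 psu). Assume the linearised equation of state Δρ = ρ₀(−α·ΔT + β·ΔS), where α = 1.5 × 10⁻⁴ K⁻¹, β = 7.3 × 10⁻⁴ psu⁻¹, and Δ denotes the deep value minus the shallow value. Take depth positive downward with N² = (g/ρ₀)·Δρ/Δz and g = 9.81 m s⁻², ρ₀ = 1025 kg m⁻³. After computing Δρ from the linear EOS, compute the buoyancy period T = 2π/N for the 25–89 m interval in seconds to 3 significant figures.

609 s

ΔT = -0.3 K, ΔS = +0.89 psu (deep − shallow).
Δρ/ρ₀ = −αΔT + βΔS = 4.50 × 10⁻⁵ + 6.497 × 10⁻⁴ = 6.947 × 10⁻⁴, so Δρ ≈ 0.7121 kg m⁻³.
N² = (g/ρ₀)·Δρ/Δz = g·(Δρ/ρ₀)/Δz = 9.81 × 6.947 × 10⁻⁴ / 64 = 1.0648 × 10⁻⁴ s⁻².
N = √(1.0648 × 10⁻⁴) = 0.010319 rad s⁻¹ → T = 2π/N = 608.89 s ≈ 609 s.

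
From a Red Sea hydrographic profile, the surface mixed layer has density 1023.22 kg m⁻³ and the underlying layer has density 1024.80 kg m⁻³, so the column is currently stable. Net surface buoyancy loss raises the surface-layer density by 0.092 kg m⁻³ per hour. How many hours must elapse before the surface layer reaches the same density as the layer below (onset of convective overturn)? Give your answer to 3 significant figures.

17.2 hours

Density deficit of the surface layer: 1024.80 − 1023.22 = 1.58 kg m⁻³.
Required change = 1.58 / 0.092 = 17.2 hours.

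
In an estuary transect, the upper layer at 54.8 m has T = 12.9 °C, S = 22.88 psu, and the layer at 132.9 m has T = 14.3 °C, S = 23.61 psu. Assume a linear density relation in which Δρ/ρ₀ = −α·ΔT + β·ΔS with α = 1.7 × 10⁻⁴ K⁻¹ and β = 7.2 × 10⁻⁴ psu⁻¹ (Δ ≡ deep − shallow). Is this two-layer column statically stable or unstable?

ΔT = 14.3 − 12.9 = +1.4 K and ΔS = 23.61 − 22.88 = +0.73 psu (deep − shallow).
−αΔT = -2.38 × 10⁻⁴; βΔS = 5.256 × 10⁻⁴; sum Δρ/ρ₀ = 2.876 × 10⁻⁴.
Δρ/ρ₀ > 0, so Δρ > 0: deeper water is denser → statically stable.

stable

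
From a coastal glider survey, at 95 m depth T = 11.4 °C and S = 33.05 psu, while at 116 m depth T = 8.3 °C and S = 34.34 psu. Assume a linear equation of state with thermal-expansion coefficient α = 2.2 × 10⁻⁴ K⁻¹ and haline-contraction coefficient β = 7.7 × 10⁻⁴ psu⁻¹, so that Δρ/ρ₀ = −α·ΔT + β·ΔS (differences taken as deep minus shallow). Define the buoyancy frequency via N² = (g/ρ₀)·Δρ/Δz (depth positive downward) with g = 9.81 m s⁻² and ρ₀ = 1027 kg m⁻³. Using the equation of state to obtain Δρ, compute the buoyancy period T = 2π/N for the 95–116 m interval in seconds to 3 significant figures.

ΔT = -3.1 K, ΔS = +1.29 psu (deep − shallow).
Δρ/ρ₀ = −αΔT + βΔS = 6.82 × 10⁻⁴ + 9.933 × 10⁻⁴ = 1.6753 × 10⁻³, so Δρ ≈ 1.721 kg m⁻³.
N² = (g/ρ₀)·Δρ/Δz = g·(Δρ/ρ₀)/Δz = 9.81 × 1.6753 × 10⁻³ / 21 = 7.8260 × 10⁻⁴ s⁻².
N = √(7.8260 × 10⁻⁴) = 0.027975 rad s⁻¹ → T = 2π/N = 224.60 s ≈ 225 s.

225 s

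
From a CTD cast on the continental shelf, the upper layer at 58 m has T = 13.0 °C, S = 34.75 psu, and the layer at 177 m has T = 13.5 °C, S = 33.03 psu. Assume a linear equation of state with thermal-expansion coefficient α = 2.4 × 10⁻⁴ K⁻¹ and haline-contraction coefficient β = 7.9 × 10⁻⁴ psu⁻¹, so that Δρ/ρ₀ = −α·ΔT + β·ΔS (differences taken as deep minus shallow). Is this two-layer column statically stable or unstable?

ΔT = 13.5 − 13.0 = +0.5 K and ΔS = 33.03 − 34.75 = -1.72 psu (deep − shallow).
−αΔT = -1.20 × 10⁻⁴; βΔS = -1.3588 × 10⁻³; sum Δρ/ρ₀ = -1.4788 × 10⁻³.
Δρ/ρ₀ < 0, so Δρ < 0: deeper water is lighter → statically unstable; the column would overturn.

unstable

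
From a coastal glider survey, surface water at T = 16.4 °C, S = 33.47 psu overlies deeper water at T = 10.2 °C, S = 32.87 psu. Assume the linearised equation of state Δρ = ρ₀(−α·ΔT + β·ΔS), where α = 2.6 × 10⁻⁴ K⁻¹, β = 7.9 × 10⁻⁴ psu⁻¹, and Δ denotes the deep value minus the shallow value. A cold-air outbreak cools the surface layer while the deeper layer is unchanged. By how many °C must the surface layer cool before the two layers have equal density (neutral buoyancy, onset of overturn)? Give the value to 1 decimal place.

Neutral buoyancy requires Δρ = 0, i.e. −α(T_deep − T_surf′) + β(S_deep − S_surf) = 0.
T_surf′ = T_deep − (β/α)·ΔS = 10.2 − (7.9 × 10⁻⁴/2.6 × 10⁻⁴)·(-0.60) = 12.023 °C.
Cooling required: 16.4 − (12.023) = 4.377 °C.

4.4 °C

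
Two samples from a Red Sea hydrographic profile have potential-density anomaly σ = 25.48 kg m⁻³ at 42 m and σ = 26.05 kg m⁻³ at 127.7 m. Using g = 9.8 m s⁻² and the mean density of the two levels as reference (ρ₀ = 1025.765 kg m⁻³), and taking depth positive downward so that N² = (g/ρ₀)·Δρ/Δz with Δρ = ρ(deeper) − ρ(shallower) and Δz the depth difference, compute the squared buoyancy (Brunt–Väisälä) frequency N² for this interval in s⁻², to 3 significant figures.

Δρ = 1026.05 − 1025.48 = 0.57 kg m⁻³ over Δz = 127.7 − 42 = 85.7 m.
N² = (9.8/1025.765) × (0.57/85.7) = 6.3544 × 10⁻⁵ s⁻² ≈ 6.35 × 10⁻⁵ s⁻².

6.35 × 10⁻⁵ s⁻²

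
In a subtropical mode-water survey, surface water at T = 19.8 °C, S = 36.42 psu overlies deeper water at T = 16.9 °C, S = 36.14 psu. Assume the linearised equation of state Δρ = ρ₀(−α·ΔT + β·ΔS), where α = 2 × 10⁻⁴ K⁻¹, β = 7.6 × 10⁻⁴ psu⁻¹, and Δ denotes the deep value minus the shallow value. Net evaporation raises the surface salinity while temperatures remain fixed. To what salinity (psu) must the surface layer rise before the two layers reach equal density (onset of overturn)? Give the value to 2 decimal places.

Neutral buoyancy requires −α(T_deep − T_surf) + β(S_deep − S_surf′) = 0.
S_surf′ = S_deep − (α/β)·ΔT = 36.14 − (2 × 10⁻⁴/7.6 × 10⁻⁴)·(-2.9) = 36.9032 psu.
Increase required: 36.9032 − 36.42 = 0.4832 psu.

36.90 psu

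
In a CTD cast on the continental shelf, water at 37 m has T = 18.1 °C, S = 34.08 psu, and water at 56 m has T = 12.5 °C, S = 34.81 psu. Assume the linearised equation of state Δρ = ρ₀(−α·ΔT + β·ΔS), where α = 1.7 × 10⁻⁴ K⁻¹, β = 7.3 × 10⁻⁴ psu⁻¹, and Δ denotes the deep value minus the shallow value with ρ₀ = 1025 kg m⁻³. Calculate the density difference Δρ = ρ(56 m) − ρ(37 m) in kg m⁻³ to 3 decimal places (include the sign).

ΔT = -5.6 K, ΔS = +0.73 psu (deep − shallow).
Δρ/ρ₀ = −(1.7 × 10⁻⁴)(-5.6) + (7.3 × 10⁻⁴)(+0.73) = 1.4849 × 10⁻³.
Δρ = 1025 × (1.4849 × 10⁻³) = +1.522 kg m⁻³.
Positive Δρ: denser below, stable.

+1.522 kg m⁻³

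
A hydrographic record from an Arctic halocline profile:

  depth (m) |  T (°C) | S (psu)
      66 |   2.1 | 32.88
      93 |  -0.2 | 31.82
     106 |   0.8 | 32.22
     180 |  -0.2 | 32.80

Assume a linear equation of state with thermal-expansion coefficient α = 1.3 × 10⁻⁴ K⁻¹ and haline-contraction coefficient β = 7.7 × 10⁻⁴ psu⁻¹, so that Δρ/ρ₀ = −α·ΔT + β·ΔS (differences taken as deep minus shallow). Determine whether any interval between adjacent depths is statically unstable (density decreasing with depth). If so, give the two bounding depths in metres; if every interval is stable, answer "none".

Evaluate Δρ/ρ₀ = −αΔT + βΔS across each adjacent pair:
  66–93 m: −αΔT+βΔS = −(1.3 × 10⁻⁴)(-2.3)+(7.7 × 10⁻⁴)(-1.06) = -5.2 × 10⁻⁴ → UNSTABLE
  93–106 m: −αΔT+βΔS = −(1.3 × 10⁻⁴)(+1.0)+(7.7 × 10⁻⁴)(+0.40) = 1.8 × 10⁻⁴ → stable
  106–180 m: −αΔT+βΔS = −(1.3 × 10⁻⁴)(-1.0)+(7.7 × 10⁻⁴)(+0.58) = 5.8 × 10⁻⁴ → stable
The 66–93 m interval has Δρ < 0: lighter water underlies denser water.

66–93 m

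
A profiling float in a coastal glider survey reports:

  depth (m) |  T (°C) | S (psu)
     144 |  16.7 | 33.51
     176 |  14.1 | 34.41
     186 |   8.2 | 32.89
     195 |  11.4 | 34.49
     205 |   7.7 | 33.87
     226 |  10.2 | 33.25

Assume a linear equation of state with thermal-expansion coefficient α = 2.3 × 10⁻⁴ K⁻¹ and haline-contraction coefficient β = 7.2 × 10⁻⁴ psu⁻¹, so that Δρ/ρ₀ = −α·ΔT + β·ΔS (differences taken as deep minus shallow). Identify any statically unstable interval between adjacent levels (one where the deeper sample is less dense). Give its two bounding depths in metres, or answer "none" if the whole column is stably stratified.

Evaluate Δρ/ρ₀ = −αΔT + βΔS across each adjacent pair:
  144–176 m: −αΔT+βΔS = −(2.3 × 10⁻⁴)(-2.6)+(7.2 × 10⁻⁴)(+0.90) = 1.2 × 10⁻³ → stable
  176–186 m: −αΔT+βΔS = −(2.3 × 10⁻⁴)(-5.9)+(7.2 × 10⁻⁴)(-1.52) = 2.6 × 10⁻⁴ → stable
  186–195 m: −αΔT+βΔS = −(2.3 × 10⁻⁴)(+3.2)+(7.2 × 10⁻⁴)(+1.60) = 4.2 × 10⁻⁴ → stable
  195–205 m: −αΔT+βΔS = −(2.3 × 10⁻⁴)(-3.7)+(7.2 × 10⁻⁴)(-0.62) = 4.0 × 10⁻⁴ → stable
  205–226 m: −αΔT+βΔS = −(2.3 × 10⁻⁴)(+2.5)+(7.2 × 10⁻⁴)(-0.62) = -1.0 × 10⁻³ → UNSTABLE
The 205–226 m interval has Δρ < 0: lighter water underlies denser water.

205–226 m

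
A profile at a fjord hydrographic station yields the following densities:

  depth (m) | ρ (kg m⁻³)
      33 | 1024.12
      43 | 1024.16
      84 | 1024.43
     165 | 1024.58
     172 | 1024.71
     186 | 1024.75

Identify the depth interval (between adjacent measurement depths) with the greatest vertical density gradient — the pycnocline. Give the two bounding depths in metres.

165–172 m

Compute the density gradient over each adjacent pair:
  33–43 m: Δρ/Δz = 0.04/10 = 4.0 × 10⁻³ kg m⁻⁴
  43–84 m: Δρ/Δz = 0.27/41 = 6.6 × 10⁻³ kg m⁻⁴
  84–165 m: Δρ/Δz = 0.15/81 = 1.9 × 10⁻³ kg m⁻⁴
  165–172 m: Δρ/Δz = 0.13/7 = 0.019 kg m⁻⁴
  172–186 m: Δρ/Δz = 0.04/14 = 2.9 × 10⁻³ kg m⁻⁴
The largest gradient is in the 165–172 m interval — the pycnocline.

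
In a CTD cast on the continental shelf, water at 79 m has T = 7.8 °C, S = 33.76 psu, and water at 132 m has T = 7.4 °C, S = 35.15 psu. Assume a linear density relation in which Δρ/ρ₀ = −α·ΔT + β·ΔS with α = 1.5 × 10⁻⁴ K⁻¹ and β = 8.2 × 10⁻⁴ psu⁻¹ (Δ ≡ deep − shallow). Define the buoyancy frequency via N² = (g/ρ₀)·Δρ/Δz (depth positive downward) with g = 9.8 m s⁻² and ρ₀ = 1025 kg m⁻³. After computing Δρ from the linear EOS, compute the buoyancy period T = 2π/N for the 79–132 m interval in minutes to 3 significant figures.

7.03 min

ΔT = -0.4 K, ΔS = +1.39 psu (deep − shallow).
Δρ/ρ₀ = −αΔT + βΔS = 6.00 × 10⁻⁵ + 1.1398 × 10⁻³ = 1.1998 × 10⁻³, so Δρ ≈ 1.230 kg m⁻³.
N² = (g/ρ₀)·Δρ/Δz = g·(Δρ/ρ₀)/Δz = 9.8 × 1.1998 × 10⁻³ / 53 = 2.2185 × 10⁻⁴ s⁻².
N = √(2.2185 × 10⁻⁴) = 0.014895 rad s⁻¹ → T = 2π/N = 421.83 s = 7.0305 min ≈ 7.03 min.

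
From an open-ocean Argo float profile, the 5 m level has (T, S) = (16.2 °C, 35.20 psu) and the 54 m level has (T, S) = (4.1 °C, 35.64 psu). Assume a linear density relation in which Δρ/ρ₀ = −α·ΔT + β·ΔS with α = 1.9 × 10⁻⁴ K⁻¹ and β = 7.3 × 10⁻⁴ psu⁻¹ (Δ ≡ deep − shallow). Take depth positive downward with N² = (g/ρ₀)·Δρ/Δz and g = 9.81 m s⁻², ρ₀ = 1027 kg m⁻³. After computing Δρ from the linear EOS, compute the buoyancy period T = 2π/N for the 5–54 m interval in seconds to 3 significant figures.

ΔT = -12.1 K, ΔS = +0.44 psu (deep − shallow).
Δρ/ρ₀ = −αΔT + βΔS = 2.299 × 10⁻³ + 3.212 × 10⁻⁴ = 2.6202 × 10⁻³, so Δρ ≈ 2.691 kg m⁻³.
N² = (g/ρ₀)·Δρ/Δz = g·(Δρ/ρ₀)/Δz = 9.81 × 2.6202 × 10⁻³ / 49 = 5.2457 × 10⁻⁴ s⁻².
N = √(5.2457 × 10⁻⁴) = 0.022903 rad s⁻¹ → T = 2π/N = 274.34 s ≈ 274 s.

274 s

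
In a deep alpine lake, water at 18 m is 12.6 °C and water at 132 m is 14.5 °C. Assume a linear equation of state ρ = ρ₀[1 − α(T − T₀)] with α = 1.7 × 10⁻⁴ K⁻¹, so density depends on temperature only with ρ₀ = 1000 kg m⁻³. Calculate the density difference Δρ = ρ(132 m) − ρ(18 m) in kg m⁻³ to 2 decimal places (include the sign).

ΔT = +1.9 K, Δρ/ρ₀ = −αΔT = -3.23 × 10⁻⁴.
Δρ = 1000 × (-3.23 × 10⁻⁴) = -0.32 kg m⁻³.
Negative Δρ: lighter below, statically unstable.

-0.32 kg m⁻³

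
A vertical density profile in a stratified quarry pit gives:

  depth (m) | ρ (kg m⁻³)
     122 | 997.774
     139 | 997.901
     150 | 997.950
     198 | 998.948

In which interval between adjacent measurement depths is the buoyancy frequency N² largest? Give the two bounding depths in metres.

Compute the density gradient over each adjacent pair:
  122–139 m: Δρ/Δz = 0.127/17 = 7.5 × 10⁻³ kg m⁻⁴
  139–150 m: Δρ/Δz = 0.049/11 = 4.5 × 10⁻³ kg m⁻⁴
  150–198 m: Δρ/Δz = 0.998/48 = 0.021 kg m⁻⁴
The largest gradient is in the 150–198 m interval — the pycnocline.

150–198 m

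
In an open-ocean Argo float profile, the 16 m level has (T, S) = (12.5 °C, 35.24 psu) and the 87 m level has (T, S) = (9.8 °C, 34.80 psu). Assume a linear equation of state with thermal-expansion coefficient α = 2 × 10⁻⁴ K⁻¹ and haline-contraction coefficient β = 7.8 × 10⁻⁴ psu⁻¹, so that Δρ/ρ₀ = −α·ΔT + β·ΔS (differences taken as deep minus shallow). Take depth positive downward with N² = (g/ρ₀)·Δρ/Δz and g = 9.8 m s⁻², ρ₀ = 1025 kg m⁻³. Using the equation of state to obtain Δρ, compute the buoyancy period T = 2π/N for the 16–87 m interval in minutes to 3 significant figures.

20.1 min

ΔT = -2.7 K, ΔS = -0.44 psu (deep − shallow).
Δρ/ρ₀ = −αΔT + βΔS = 5.40 × 10⁻⁴ − 3.432 × 10⁻⁴ = 1.968 × 10⁻⁴, so Δρ ≈ 0.2017 kg m⁻³.
N² = (g/ρ₀)·Δρ/Δz = g·(Δρ/ρ₀)/Δz = 9.8 × 1.968 × 10⁻⁴ / 71 = 2.7164 × 10⁻⁵ s⁻².
N = √(2.7164 × 10⁻⁵) = 5.2119 × 10⁻³ rad s⁻¹ → T = 2π/N = 1.2055 × 10³ s = 20.092 min ≈ 20.1 min.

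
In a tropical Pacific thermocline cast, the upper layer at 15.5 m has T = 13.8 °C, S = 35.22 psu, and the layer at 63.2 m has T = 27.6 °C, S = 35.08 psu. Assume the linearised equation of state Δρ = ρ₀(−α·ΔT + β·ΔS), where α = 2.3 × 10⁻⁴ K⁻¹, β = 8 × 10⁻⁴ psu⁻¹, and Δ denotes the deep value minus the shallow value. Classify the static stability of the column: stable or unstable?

ΔT = 27.6 − 13.8 = +13.8 K and ΔS = 35.08 − 35.22 = -0.14 psu (deep − shallow).
−αΔT = -3.174 × 10⁻³; βΔS = -1.12 × 10⁻⁴; sum Δρ/ρ₀ = -3.286 × 10⁻³.
Δρ/ρ₀ < 0, so Δρ < 0: deeper water is lighter → statically unstable; the column would overturn.

unstable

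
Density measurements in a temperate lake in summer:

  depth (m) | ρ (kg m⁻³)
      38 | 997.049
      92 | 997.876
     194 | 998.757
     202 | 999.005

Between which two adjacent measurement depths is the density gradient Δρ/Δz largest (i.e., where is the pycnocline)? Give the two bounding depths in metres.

Compute the density gradient over each adjacent pair:
  38–92 m: Δρ/Δz = 0.827/54 = 0.015 kg m⁻⁴
  92–194 m: Δρ/Δz = 0.881/102 = 8.6 × 10⁻³ kg m⁻⁴
  194–202 m: Δρ/Δz = 0.248/8 = 0.031 kg m⁻⁴
The largest gradient is in the 194–202 m interval — the pycnocline.

194–202 m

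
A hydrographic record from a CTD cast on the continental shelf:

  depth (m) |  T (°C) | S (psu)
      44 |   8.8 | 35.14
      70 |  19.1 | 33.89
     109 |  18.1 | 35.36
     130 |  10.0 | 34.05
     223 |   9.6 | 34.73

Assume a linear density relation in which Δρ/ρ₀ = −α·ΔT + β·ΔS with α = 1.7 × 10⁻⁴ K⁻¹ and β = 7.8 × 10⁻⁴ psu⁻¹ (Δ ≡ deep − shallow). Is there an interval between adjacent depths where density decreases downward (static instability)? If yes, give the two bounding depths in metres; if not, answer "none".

Evaluate Δρ/ρ₀ = −αΔT + βΔS across each adjacent pair:
  44–70 m: −αΔT+βΔS = −(1.7 × 10⁻⁴)(+10.3)+(7.8 × 10⁻⁴)(-1.25) = -2.7 × 10⁻³ → UNSTABLE
  70–109 m: −αΔT+βΔS = −(1.7 × 10⁻⁴)(-1.0)+(7.8 × 10⁻⁴)(+1.47) = 1.3 × 10⁻³ → stable
  109–130 m: −αΔT+βΔS = −(1.7 × 10⁻⁴)(-8.1)+(7.8 × 10⁻⁴)(-1.31) = 3.6 × 10⁻⁴ → stable
  130–223 m: −αΔT+βΔS = −(1.7 × 10⁻⁴)(-0.4)+(7.8 × 10⁻⁴)(+0.68) = 6.0 × 10⁻⁴ → stable
The 44–70 m interval has Δρ < 0: lighter water underlies denser water.

44–70 m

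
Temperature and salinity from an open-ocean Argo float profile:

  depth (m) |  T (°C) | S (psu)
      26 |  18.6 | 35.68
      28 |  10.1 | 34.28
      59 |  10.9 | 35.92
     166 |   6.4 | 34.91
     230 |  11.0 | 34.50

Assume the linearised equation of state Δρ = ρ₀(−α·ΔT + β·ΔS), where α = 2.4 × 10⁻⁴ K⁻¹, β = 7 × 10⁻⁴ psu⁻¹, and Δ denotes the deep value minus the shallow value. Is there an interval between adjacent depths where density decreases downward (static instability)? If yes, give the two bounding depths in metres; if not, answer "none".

166–230 m

Evaluate Δρ/ρ₀ = −αΔT + βΔS across each adjacent pair:
  26–28 m: −αΔT+βΔS = −(2.4 × 10⁻⁴)(-8.5)+(7 × 10⁻⁴)(-1.40) = 1.1 × 10⁻³ → stable
  28–59 m: −αΔT+βΔS = −(2.4 × 10⁻⁴)(+0.8)+(7 × 10⁻⁴)(+1.64) = 9.6 × 10⁻⁴ → stable
  59–166 m: −αΔT+βΔS = −(2.4 × 10⁻⁴)(-4.5)+(7 × 10⁻⁴)(-1.01) = 3.7 × 10⁻⁴ → stable
  166–230 m: −αΔT+βΔS = −(2.4 × 10⁻⁴)(+4.6)+(7 × 10⁻⁴)(-0.41) = -1.4 × 10⁻³ → UNSTABLE
The 166–230 m interval has Δρ < 0: lighter water underlies denser water.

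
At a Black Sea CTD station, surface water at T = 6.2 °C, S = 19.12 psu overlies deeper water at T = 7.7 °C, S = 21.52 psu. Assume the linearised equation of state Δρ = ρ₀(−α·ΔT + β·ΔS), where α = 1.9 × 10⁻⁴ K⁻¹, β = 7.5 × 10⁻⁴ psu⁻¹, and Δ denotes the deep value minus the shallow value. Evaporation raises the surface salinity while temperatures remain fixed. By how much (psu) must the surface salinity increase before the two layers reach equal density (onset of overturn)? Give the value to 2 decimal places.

Neutral buoyancy requires −α(T_deep − T_surf) + β(S_deep − S_surf′) = 0.
S_surf′ = S_deep − (α/β)·ΔT = 21.52 − (1.9 × 10⁻⁴/7.5 × 10⁻⁴)·(+1.5) = 21.1400 psu.
Increase required: 21.1400 − 19.12 = 2.0200 psu.

2.02 psu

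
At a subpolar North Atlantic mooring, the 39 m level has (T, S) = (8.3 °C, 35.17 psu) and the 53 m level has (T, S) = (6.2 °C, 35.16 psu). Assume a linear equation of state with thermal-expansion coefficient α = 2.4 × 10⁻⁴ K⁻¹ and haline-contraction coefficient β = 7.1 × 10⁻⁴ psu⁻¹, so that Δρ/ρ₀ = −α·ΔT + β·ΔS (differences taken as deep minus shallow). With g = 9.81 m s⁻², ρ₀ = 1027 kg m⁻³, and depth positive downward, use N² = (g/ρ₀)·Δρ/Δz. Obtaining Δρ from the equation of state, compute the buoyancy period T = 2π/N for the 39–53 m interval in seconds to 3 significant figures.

ΔT = -2.1 K, ΔS = -0.01 psu (deep − shallow).
Δρ/ρ₀ = −αΔT + βΔS = 5.04 × 10⁻⁴ − 7.10 × 10⁻⁶ = 4.969 × 10⁻⁴, so Δρ ≈ 0.5103 kg m⁻³.
N² = (g/ρ₀)·Δρ/Δz = g·(Δρ/ρ₀)/Δz = 9.81 × 4.969 × 10⁻⁴ / 14 = 3.4818 × 10⁻⁴ s⁻².
N = √(3.4818 × 10⁻⁴) = 0.018660 rad s⁻¹ → T = 2π/N = 336.72 s ≈ 337 s.

337 s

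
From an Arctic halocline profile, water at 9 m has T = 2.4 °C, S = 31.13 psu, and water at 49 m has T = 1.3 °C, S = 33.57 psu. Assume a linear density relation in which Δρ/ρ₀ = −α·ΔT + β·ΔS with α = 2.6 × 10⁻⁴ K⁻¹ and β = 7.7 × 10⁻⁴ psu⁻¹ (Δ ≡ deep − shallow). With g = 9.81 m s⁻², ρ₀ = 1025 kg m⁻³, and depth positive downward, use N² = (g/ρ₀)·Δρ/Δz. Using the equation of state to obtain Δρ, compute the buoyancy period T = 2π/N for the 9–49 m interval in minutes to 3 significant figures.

4.54 min

ΔT = -1.1 K, ΔS = +2.44 psu (deep − shallow).
Δρ/ρ₀ = −αΔT + βΔS = 2.86 × 10⁻⁴ + 1.8788 × 10⁻³ = 2.1648 × 10⁻³, so Δρ ≈ 2.219 kg m⁻³.
N² = (g/ρ₀)·Δρ/Δz = g·(Δρ/ρ₀)/Δz = 9.81 × 2.1648 × 10⁻³ / 40 = 5.3092 × 10⁻⁴ s⁻².
N = √(5.3092 × 10⁻⁴) = 0.023042 rad s⁻¹ → T = 2π/N = 272.68 s = 4.5447 min ≈ 4.54 min.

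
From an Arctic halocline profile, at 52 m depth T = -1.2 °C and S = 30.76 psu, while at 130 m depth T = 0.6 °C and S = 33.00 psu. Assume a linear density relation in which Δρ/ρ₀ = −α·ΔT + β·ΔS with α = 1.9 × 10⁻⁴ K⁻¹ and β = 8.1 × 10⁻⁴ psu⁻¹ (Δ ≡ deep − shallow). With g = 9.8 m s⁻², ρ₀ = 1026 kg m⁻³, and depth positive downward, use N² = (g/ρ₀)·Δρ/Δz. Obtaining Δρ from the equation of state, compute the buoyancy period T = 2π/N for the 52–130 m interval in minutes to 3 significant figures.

ΔT = +1.8 K, ΔS = +2.24 psu (deep − shallow).
Δρ/ρ₀ = −αΔT + βΔS = -3.42 × 10⁻⁴ + 1.8144 × 10⁻³ = 1.4724 × 10⁻³, so Δρ ≈ 1.511 kg m⁻³.
N² = (g/ρ₀)·Δρ/Δz = g·(Δρ/ρ₀)/Δz = 9.8 × 1.4724 × 10⁻³ / 78 = 1.8499 × 10⁻⁴ s⁻².
N = √(1.8499 × 10⁻⁴) = 0.013601 rad s⁻¹ → T = 2π/N = 461.96 s = 7.6993 min ≈ 7.70 min.

7.70 min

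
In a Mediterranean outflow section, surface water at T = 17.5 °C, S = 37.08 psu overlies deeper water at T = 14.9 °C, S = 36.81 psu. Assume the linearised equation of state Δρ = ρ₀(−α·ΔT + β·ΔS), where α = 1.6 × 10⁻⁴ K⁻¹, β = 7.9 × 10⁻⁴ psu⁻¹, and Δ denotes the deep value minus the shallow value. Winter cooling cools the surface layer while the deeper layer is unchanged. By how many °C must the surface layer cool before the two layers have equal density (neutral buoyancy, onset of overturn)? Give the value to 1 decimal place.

1.3 °C

Neutral buoyancy requires Δρ = 0, i.e. −α(T_deep − T_surf′) + β(S_deep − S_surf) = 0.
T_surf′ = T_deep − (β/α)·ΔS = 14.9 − (7.9 × 10⁻⁴/1.6 × 10⁻⁴)·(-0.27) = 16.233 °C.
Cooling required: 17.5 − (16.233) = 1.267 °C.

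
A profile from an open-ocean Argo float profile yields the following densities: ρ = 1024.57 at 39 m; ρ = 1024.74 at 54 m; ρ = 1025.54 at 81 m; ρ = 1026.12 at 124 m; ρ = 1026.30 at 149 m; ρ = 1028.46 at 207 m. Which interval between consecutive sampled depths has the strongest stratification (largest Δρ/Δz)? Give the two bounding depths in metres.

Compute the density gradient over each adjacent pair:
  39–54 m: Δρ/Δz = 0.17/15 = 0.011 kg m⁻⁴
  54–81 m: Δρ/Δz = 0.80/27 = 0.030 kg m⁻⁴
  81–124 m: Δρ/Δz = 0.58/43 = 0.013 kg m⁻⁴
  124–149 m: Δρ/Δz = 0.18/25 = 7.2 × 10⁻³ kg m⁻⁴
  149–207 m: Δρ/Δz = 2.16/58 = 0.037 kg m⁻⁴
The largest gradient is in the 149–207 m interval — the pycnocline.

149–207 m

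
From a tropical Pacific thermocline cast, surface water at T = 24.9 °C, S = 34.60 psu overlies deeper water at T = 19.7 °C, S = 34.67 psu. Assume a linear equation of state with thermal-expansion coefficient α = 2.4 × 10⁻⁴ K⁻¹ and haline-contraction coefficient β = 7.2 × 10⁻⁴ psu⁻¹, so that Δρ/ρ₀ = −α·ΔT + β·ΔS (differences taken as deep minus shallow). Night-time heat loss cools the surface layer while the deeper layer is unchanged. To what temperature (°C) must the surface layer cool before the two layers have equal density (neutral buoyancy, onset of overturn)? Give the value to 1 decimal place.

19.5 °C

Neutral buoyancy requires Δρ = 0, i.e. −α(T_deep − T_surf′) + β(S_deep − S_surf) = 0.
T_surf′ = T_deep − (β/α)·ΔS = 19.7 − (7.2 × 10⁻⁴/2.4 × 10⁻⁴)·(+0.07) = 19.490 °C.
Cooling required: 24.9 − (19.490) = 5.410 °C.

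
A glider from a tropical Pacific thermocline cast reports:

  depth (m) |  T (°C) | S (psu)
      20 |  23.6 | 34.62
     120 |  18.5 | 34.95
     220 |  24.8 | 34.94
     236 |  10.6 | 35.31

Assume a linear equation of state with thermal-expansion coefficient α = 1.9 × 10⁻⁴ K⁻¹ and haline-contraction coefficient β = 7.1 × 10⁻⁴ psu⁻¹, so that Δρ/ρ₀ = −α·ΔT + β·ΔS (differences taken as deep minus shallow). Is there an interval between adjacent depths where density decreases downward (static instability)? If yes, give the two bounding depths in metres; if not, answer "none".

Evaluate Δρ/ρ₀ = −αΔT + βΔS across each adjacent pair:
  20–120 m: −αΔT+βΔS = −(1.9 × 10⁻⁴)(-5.1)+(7.1 × 10⁻⁴)(+0.33) = 1.2 × 10⁻³ → stable
  120–220 m: −αΔT+βΔS = −(1.9 × 10⁻⁴)(+6.3)+(7.1 × 10⁻⁴)(-0.01) = -1.2 × 10⁻³ → UNSTABLE
  220–236 m: −αΔT+βΔS = −(1.9 × 10⁻⁴)(-14.2)+(7.1 × 10⁻⁴)(+0.37) = 3.0 × 10⁻³ → stable
The 120–220 m interval has Δρ < 0: lighter water underlies denser water.

120–220 m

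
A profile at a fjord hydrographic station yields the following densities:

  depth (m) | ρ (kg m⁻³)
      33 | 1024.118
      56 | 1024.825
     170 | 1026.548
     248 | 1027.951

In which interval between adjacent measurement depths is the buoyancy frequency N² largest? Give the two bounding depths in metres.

Compute the density gradient over each adjacent pair:
  33–56 m: Δρ/Δz = 0.707/23 = 0.031 kg m⁻⁴
  56–170 m: Δρ/Δz = 1.723/114 = 0.015 kg m⁻⁴
  170–248 m: Δρ/Δz = 1.403/78 = 0.018 kg m⁻⁴
The largest gradient is in the 33–56 m interval — the pycnocline.

33–56 m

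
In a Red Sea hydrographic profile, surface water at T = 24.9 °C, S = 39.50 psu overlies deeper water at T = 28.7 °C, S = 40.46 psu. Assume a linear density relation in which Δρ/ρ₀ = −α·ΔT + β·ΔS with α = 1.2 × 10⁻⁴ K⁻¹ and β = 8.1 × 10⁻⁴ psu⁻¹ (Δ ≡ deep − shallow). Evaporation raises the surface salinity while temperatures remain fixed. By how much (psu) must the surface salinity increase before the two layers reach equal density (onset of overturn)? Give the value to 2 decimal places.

Neutral buoyancy requires −α(T_deep − T_surf) + β(S_deep − S_surf′) = 0.
S_surf′ = S_deep − (α/β)·ΔT = 40.46 − (1.2 × 10⁻⁴/8.1 × 10⁻⁴)·(+3.8) = 39.8970 psu.
Increase required: 39.8970 − 39.50 = 0.3970 psu.

0.40 psu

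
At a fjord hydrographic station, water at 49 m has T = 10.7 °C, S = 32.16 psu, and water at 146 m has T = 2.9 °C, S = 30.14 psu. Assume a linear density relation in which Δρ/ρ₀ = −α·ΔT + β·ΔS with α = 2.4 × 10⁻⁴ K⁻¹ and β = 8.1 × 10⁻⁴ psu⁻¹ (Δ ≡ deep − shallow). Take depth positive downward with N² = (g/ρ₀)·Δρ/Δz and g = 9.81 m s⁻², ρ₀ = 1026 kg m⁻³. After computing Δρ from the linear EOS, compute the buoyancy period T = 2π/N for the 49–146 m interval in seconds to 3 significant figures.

ΔT = -7.8 K, ΔS = -2.02 psu (deep − shallow).
Δρ/ρ₀ = −αΔT + βΔS = 1.872 × 10⁻³ − 1.6362 × 10⁻³ = 2.358 × 10⁻⁴, so Δρ ≈ 0.2419 kg m⁻³.
N² = (g/ρ₀)·Δρ/Δz = g·(Δρ/ρ₀)/Δz = 9.81 × 2.358 × 10⁻⁴ / 97 = 2.3847 × 10⁻⁵ s⁻².
N = √(2.3847 × 10⁻⁵) = 4.8833 × 10⁻³ rad s⁻¹ → T = 2π/N = 1.2867 × 10³ s ≈ 1.29 × 10³ s.

1.29 × 10³ s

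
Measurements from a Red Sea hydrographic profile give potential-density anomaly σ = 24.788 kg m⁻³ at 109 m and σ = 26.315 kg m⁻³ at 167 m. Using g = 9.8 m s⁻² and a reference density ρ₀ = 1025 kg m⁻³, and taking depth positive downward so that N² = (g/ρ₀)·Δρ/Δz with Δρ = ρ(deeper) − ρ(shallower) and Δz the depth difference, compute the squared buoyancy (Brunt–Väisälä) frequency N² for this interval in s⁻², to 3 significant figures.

Δρ = 1026.315 − 1024.788 = 1.527 kg m⁻³ over Δz = 167 − 109 = 58 m.
N² = (9.8/1025) × (1.527/58) = 2.5172 × 10⁻⁴ s⁻² ≈ 2.52 × 10⁻⁴ s⁻².

2.52 × 10⁻⁴ s⁻²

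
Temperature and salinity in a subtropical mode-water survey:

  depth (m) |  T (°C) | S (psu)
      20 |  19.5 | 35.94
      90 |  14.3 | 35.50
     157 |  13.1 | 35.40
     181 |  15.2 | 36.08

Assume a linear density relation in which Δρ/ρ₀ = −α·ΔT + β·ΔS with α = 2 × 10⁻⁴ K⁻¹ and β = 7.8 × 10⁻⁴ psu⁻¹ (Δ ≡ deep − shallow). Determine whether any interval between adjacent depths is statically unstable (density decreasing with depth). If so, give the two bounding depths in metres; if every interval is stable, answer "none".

none

Evaluate Δρ/ρ₀ = −αΔT + βΔS across each adjacent pair:
  20–90 m: −αΔT+βΔS = −(2 × 10⁻⁴)(-5.2)+(7.8 × 10⁻⁴)(-0.44) = 7.0 × 10⁻⁴ → stable
  90–157 m: −αΔT+βΔS = −(2 × 10⁻⁴)(-1.2)+(7.8 × 10⁻⁴)(-0.10) = 1.6 × 10⁻⁴ → stable
  157–181 m: −αΔT+βΔS = −(2 × 10⁻⁴)(+2.1)+(7.8 × 10⁻⁴)(+0.68) = 1.1 × 10⁻⁴ → stable
Every interval has Δρ > 0: the column is stably stratified throughout.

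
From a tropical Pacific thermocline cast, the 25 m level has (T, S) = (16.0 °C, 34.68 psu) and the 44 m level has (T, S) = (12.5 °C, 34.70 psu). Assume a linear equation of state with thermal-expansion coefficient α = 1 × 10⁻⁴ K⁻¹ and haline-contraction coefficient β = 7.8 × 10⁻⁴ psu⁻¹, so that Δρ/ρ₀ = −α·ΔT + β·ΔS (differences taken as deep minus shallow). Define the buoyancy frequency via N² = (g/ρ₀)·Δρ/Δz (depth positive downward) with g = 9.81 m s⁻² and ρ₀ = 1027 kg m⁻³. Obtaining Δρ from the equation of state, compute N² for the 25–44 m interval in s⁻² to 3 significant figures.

1.89 × 10⁻⁴ s⁻²

ΔT = -3.5 K, ΔS = +0.02 psu (deep − shallow).
Δρ/ρ₀ = −αΔT + βΔS = 3.50 × 10⁻⁴ + 1.56 × 10⁻⁵ = 3.656 × 10⁻⁴, so Δρ ≈ 0.3755 kg m⁻³.
N² = (g/ρ₀)·Δρ/Δz = g·(Δρ/ρ₀)/Δz = 9.81 × 3.656 × 10⁻⁴ / 19 = 1.8877 × 10⁻⁴ s⁻² ≈ 1.89 × 10⁻⁴ s⁻².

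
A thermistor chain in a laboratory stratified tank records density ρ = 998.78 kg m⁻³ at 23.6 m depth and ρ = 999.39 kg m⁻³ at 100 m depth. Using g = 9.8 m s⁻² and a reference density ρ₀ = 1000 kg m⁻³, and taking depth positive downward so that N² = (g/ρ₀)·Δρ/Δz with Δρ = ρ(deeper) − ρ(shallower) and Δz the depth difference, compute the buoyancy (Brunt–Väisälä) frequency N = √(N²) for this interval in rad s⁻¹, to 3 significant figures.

Δρ = 999.39 − 998.78 = 0.61 kg m⁻³ over Δz = 100 − 23.6 = 76.4 m.
N² = (9.8/1000) × (0.61/76.4) = 7.8246 × 10⁻⁵ s⁻².
N = √(7.8246 × 10⁻⁵) = 8.8457 × 10⁻³ rad s⁻¹ ≈ 8.85 × 10⁻³ rad s⁻¹.
A positive N² confirms static stability across the interval.

8.85 × 10⁻³ rad s⁻¹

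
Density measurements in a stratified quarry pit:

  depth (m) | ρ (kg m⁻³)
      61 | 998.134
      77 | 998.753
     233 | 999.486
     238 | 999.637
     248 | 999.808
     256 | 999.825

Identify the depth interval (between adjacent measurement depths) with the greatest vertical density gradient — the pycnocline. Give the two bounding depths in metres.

61–77 m

Compute the density gradient over each adjacent pair:
  61–77 m: Δρ/Δz = 0.619/16 = 0.039 kg m⁻⁴
  77–233 m: Δρ/Δz = 0.733/156 = 4.7 × 10⁻³ kg m⁻⁴
  233–238 m: Δρ/Δz = 0.151/5 = 0.030 kg m⁻⁴
  238–248 m: Δρ/Δz = 0.171/10 = 0.017 kg m⁻⁴
  248–256 m: Δρ/Δz = 0.017/8 = 2.1 × 10⁻³ kg m⁻⁴
The largest gradient is in the 61–77 m interval — the pycnocline.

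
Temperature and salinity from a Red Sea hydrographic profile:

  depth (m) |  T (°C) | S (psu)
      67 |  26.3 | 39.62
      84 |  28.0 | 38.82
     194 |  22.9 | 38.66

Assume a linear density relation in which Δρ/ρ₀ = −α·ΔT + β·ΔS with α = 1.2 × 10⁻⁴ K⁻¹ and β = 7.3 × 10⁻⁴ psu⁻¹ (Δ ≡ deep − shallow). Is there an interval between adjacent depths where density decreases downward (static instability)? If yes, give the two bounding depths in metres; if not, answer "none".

67–84 m

Evaluate Δρ/ρ₀ = −αΔT + βΔS across each adjacent pair:
  67–84 m: −αΔT+βΔS = −(1.2 × 10⁻⁴)(+1.7)+(7.3 × 10⁻⁴)(-0.80) = -7.9 × 10⁻⁴ → UNSTABLE
  84–194 m: −αΔT+βΔS = −(1.2 × 10⁻⁴)(-5.1)+(7.3 × 10⁻⁴)(-0.16) = 5.0 × 10⁻⁴ → stable
The 67–84 m interval has Δρ < 0: lighter water underlies denser water.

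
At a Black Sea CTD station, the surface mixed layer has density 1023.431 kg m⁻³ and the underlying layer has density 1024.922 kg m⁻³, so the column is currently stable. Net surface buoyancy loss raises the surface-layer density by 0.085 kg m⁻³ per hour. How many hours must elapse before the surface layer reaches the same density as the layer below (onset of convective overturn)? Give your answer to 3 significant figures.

Density deficit of the surface layer: 1024.922 − 1023.431 = 1.491 kg m⁻³.
Required change = 1.491 / 0.085 = 17.5 hours.

17.5 hours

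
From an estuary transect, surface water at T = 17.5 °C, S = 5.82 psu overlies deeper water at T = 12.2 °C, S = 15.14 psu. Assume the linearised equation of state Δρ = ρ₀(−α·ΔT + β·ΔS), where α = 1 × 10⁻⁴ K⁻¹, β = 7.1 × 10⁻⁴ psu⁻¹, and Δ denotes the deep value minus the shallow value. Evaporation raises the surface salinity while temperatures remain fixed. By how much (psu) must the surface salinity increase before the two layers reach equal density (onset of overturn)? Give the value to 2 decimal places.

Neutral buoyancy requires −α(T_deep − T_surf) + β(S_deep − S_surf′) = 0.
S_surf′ = S_deep − (α/β)·ΔT = 15.14 − (1 × 10⁻⁴/7.1 × 10⁻⁴)·(-5.3) = 15.8865 psu.
Increase required: 15.8865 − 5.82 = 10.0665 psu.

10.07 psu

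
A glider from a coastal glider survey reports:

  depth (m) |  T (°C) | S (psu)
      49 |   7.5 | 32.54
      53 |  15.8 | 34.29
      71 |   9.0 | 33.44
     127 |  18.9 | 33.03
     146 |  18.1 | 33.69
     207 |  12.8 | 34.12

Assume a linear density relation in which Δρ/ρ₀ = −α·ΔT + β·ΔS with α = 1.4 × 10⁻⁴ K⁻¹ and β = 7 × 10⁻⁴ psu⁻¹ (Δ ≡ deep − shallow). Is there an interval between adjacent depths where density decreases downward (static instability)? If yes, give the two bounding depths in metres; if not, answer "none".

Evaluate Δρ/ρ₀ = −αΔT + βΔS across each adjacent pair:
  49–53 m: −αΔT+βΔS = −(1.4 × 10⁻⁴)(+8.3)+(7 × 10⁻⁴)(+1.75) = 6.3 × 10⁻⁵ → stable
  53–71 m: −αΔT+βΔS = −(1.4 × 10⁻⁴)(-6.8)+(7 × 10⁻⁴)(-0.85) = 3.6 × 10⁻⁴ → stable
  71–127 m: −αΔT+βΔS = −(1.4 × 10⁻⁴)(+9.9)+(7 × 10⁻⁴)(-0.41) = -1.7 × 10⁻³ → UNSTABLE
  127–146 m: −αΔT+βΔS = −(1.4 × 10⁻⁴)(-0.8)+(7 × 10⁻⁴)(+0.66) = 5.7 × 10⁻⁴ → stable
  146–207 m: −αΔT+βΔS = −(1.4 × 10⁻⁴)(-5.3)+(7 × 10⁻⁴)(+0.43) = 1.0 × 10⁻³ → stable
The 71–127 m interval has Δρ < 0: lighter water underlies denser water.

71–127 m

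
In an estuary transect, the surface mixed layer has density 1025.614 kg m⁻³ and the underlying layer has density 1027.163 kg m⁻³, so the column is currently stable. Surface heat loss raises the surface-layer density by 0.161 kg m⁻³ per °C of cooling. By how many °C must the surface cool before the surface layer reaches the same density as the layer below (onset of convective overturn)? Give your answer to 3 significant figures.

Density deficit of the surface layer: 1027.163 − 1025.614 = 1.549 kg m⁻³.
Required change = 1.549 / 0.161 = 9.62 °C.

9.62 °C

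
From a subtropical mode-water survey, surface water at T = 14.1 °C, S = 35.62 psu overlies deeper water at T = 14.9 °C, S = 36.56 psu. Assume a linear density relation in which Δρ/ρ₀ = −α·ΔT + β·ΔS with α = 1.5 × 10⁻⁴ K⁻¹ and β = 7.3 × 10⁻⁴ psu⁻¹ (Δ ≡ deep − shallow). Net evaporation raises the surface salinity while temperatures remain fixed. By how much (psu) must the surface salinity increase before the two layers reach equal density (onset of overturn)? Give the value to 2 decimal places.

0.78 psu

Neutral buoyancy requires −α(T_deep − T_surf) + β(S_deep − S_surf′) = 0.
S_surf′ = S_deep − (α/β)·ΔT = 36.56 − (1.5 × 10⁻⁴/7.3 × 10⁻⁴)·(+0.8) = 36.3956 psu.
Increase required: 36.3956 − 35.62 = 0.7756 psu.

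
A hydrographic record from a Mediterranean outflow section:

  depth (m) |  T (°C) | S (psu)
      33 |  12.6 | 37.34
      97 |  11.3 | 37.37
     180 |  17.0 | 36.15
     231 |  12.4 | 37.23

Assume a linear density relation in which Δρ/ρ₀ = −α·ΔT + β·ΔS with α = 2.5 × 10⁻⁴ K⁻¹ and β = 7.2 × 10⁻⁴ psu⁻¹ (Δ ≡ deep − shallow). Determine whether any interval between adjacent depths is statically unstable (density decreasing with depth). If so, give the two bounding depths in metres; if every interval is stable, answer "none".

97–180 m

Evaluate Δρ/ρ₀ = −αΔT + βΔS across each adjacent pair:
  33–97 m: −αΔT+βΔS = −(2.5 × 10⁻⁴)(-1.3)+(7.2 × 10⁻⁴)(+0.03) = 3.5 × 10⁻⁴ → stable
  97–180 m: −αΔT+βΔS = −(2.5 × 10⁻⁴)(+5.7)+(7.2 × 10⁻⁴)(-1.22) = -2.3 × 10⁻³ → UNSTABLE
  180–231 m: −αΔT+βΔS = −(2.5 × 10⁻⁴)(-4.6)+(7.2 × 10⁻⁴)(+1.08) = 1.9 × 10⁻³ → stable
The 97–180 m interval has Δρ < 0: lighter water underlies denser water.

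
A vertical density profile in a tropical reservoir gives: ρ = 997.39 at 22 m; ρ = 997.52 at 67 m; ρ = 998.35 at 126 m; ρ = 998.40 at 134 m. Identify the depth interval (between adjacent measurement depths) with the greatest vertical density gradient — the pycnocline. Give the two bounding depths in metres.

67–126 m

Compute the density gradient over each adjacent pair:
  22–67 m: Δρ/Δz = 0.13/45 = 2.9 × 10⁻³ kg m⁻⁴
  67–126 m: Δρ/Δz = 0.83/59 = 0.014 kg m⁻⁴
  126–134 m: Δρ/Δz = 0.05/8 = 6.3 × 10⁻³ kg m⁻⁴
The largest gradient is in the 67–126 m interval — the pycnocline.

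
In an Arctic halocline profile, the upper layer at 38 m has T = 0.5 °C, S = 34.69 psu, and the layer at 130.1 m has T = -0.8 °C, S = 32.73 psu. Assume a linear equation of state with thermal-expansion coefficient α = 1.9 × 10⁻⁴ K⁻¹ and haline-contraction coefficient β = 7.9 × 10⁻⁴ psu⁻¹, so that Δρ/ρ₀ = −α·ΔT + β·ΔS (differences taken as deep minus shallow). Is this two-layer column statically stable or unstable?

ΔT = -0.8 − 0.5 = -1.3 K and ΔS = 32.73 − 34.69 = -1.96 psu (deep − shallow).
−αΔT = 2.47 × 10⁻⁴; βΔS = -1.5484 × 10⁻³; sum Δρ/ρ₀ = -1.3014 × 10⁻³.
Δρ/ρ₀ < 0, so Δρ < 0: deeper water is lighter → statically unstable; the column would overturn.

unstable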